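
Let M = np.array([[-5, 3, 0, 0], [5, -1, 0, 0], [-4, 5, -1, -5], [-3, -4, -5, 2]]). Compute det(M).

M is block lower-triangular with a 2×2 block and a 2×2 block on the diagonal, so its determinant equals the product of the determinants of the diagonal blocks.
det of the 2×2 block = -10
det of the 2×2 block = -27
det = (-10)·(-27) = 270

The determinant is 270.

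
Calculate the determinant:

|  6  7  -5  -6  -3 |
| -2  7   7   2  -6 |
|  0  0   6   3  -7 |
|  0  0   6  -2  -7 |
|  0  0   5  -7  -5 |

The matrix is block upper-triangular with a 2×2 block and a 3×3 block on the diagonal, so its determinant equals the product of the determinants of the diagonal blocks.
det of the 2×2 block = 56
det of the 3×3 block = -25
det = (56)·(-25) = -1400

-1400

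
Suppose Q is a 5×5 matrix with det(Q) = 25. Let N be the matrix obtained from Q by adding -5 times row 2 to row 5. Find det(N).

det(N) = 25

Adding a multiple of one row to another leaves the determinant unchanged.
det(N) = (1)·(25) = 25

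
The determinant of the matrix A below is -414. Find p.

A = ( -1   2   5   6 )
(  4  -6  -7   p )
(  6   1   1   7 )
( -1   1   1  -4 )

Expanding along the row containing p, det(A) is linear in p: det(A) = (21)·p + (-351).
Set (21)·p + (-351) = -414  ⇒  (21)·p = -63  ⇒  p = -3.

p = -3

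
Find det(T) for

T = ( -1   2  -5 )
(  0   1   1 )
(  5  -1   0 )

34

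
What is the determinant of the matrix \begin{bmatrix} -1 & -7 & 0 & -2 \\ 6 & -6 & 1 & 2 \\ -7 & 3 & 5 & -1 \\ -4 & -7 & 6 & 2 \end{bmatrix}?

Expand along row 1 (it has 1 zero):
  + (-1) · M_11   where M_11 = det([-6 1 2; 3 5 -1; -7 6 2]) = 11
  − (-7) · M_12   where M_12 = det([6 1 2; -7 5 -1; -4 6 2]) = 70
  − (-2) · M_14   where M_14 = det([6 -6 1; -7 3 5; -4 -7 6]) = 247
det = (+1)·(-1)·(11) + (-1)·(-7)·(70) + (-1)·(-2)·(247) = 973

973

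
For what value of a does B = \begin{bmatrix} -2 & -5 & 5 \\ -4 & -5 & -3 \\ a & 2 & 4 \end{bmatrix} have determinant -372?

a = -7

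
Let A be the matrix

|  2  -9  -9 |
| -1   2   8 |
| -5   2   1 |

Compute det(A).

det(A) = 251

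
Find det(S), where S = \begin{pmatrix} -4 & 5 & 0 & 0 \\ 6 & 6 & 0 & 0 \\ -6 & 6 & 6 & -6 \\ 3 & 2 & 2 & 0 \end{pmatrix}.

S is block lower-triangular with a 2×2 block and a 2×2 block on the diagonal, so its determinant equals the product of the determinants of the diagonal blocks.
det of the 2×2 block = -54
det of the 2×2 block = 12
det = (-54)·(12) = -648

-648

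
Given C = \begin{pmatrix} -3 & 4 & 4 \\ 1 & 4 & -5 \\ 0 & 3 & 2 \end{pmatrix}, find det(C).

Expand along column 1:
  + (-3) · |4 -5; 3 2| = (-3)·(8 − (-15)) = -69
  − 1 · |4 4; 3 2| = −1·(8 − 12) = 4
Sum: (-69) + (4) = -65

|C| = -65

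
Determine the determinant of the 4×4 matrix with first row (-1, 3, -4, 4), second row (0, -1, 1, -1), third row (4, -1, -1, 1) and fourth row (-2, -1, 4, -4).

The determinant is 0.

Expand along row 2 (it has 1 zero):
  + (-1) · M_22   where M_22 = det([-1 -4 4; 4 -1 1; -2 4 -4]) = 0
  − (1) · M_23   where M_23 = det([-1 3 4; 4 -1 1; -2 -1 -4]) = 13
  + (-1) · M_24   where M_24 = det([-1 3 -4; 4 -1 -1; -2 -1 4]) = -13
det = (+1)·(-1)·(0) + (-1)·(1)·(13) + (+1)·(-1)·(-13) = 0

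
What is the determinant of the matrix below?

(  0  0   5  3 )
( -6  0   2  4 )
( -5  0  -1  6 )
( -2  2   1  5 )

256

Expand along column 2 (it has 3 zeros):
  + (2) · M_42   where M_42 = det([0 5 3; -6 2 4; -5 -1 6]) = 128
det = (+1)·(2)·(128) = 256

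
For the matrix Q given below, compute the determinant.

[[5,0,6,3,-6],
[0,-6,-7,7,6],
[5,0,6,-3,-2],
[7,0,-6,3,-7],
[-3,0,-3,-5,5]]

-1836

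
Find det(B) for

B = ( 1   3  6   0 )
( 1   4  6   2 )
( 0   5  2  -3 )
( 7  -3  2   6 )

The determinant is -412.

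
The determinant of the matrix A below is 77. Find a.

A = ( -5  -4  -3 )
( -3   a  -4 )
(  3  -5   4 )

a = -2

Expanding along the column containing a, det(A) is linear in a: det(A) = (-11)·a + (55).
Set (-11)·a + (55) = 77  ⇒  (-11)·a = 22  ⇒  a = -2.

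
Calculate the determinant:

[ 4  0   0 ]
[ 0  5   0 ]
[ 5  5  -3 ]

The matrix is lower triangular, so the determinant is the product of the diagonal entries:
det = (4) · (5) · (-3) = -60

-60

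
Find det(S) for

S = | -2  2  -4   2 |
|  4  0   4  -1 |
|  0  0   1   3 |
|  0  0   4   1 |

S is block upper-triangular with a 2×2 block and a 2×2 block on the diagonal, so its determinant equals the product of the determinants of the diagonal blocks.
det of the 2×2 block = -8
det of the 2×2 block = -11
det = (-8)·(-11) = 88

det(S) = 88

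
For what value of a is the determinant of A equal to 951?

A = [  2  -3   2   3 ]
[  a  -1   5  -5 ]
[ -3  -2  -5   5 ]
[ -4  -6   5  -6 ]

Expanding along the column containing a, det(A) is linear in a: det(A) = (219)·a + (-144).
Set (219)·a + (-144) = 951  ⇒  (219)·a = 1095  ⇒  a = 5.

a = 5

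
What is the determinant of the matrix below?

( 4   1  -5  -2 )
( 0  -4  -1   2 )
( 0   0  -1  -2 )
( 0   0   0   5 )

The matrix is upper triangular, so the determinant is the product of the diagonal entries:
det = (4) · (-4) · (-1) · (5) = 80

80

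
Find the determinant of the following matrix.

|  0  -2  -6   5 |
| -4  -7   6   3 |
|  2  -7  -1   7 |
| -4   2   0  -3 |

Expand along row 1 (it has 1 zero):
  − (-2) · M_12   where M_12 = det([-4 6 3; 2 -1 7; -4 0 -3]) = -156
  + (-6) · M_13   where M_13 = det([-4 -7 3; 2 -7 7; -4 2 -3]) = 54
  − (5) · M_14   where M_14 = det([-4 -7 6; 2 -7 -1; -4 2 0]) = -180
det = (-1)·(-2)·(-156) + (+1)·(-6)·(54) + (-1)·(5)·(-180) = 264

The determinant is 264.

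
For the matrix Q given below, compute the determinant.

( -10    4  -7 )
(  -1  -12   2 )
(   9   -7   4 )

Expand along row 1:
  + (-10) · |-12 2; -7 4| = (-10)·(-48 − (-14)) = 340
  − 4 · |-1 2; 9 4| = −4·(-4 − 18) = 88
  + (-7) · |-1 -12; 9 -7| = (-7)·(7 − (-108)) = -805
Sum: (340) + (88) + (-805) = -377

|Q| = -377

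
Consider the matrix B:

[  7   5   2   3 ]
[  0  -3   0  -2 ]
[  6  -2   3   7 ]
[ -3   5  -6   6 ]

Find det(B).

Expand along row 2 (it has 2 zeros):
  + (-3) · M_22   where M_22 = det([7 2 3; 6 3 7; -3 -6 6]) = 225
  + (-2) · M_24   where M_24 = det([7 5 2; 6 -2 3; -3 5 -6]) = 162
det = (+1)·(-3)·(225) + (+1)·(-2)·(162) = -999

-999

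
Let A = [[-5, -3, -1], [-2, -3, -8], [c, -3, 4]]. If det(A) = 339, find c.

Expanding along the row containing c, det(A) is linear in c: det(A) = (21)·c + (150).
Set (21)·c + (150) = 339  ⇒  (21)·c = 189  ⇒  c = 9.

9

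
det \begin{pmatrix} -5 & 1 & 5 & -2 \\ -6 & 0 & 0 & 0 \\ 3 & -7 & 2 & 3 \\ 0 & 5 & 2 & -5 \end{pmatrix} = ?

-408

Expand along row 2 (it has 3 zeros):
  − (-6) · M_21   where M_21 = det([1 5 -2; -7 2 3; 5 2 -5]) = -68
det = (-1)·(-6)·(-68) = -408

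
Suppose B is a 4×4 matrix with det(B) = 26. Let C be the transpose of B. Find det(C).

26

det(Bᵀ) = det(B).
det(C) = (1)·(26) = 26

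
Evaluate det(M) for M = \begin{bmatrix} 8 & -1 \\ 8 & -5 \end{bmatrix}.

-32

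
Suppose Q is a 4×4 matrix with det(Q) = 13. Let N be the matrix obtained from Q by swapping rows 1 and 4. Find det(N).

-13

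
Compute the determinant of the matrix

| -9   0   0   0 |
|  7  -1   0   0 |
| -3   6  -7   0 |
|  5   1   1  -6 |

The determinant is 378.

The matrix is lower triangular, so the determinant is the product of the diagonal entries:
det = (-9) · (-1) · (-7) · (-6) = 378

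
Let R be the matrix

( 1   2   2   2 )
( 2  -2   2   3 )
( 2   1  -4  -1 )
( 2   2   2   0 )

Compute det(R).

-118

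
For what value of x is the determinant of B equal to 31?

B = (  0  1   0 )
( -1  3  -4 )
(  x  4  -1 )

Expanding along the column containing x, det(B) is linear in x: det(B) = (-4)·x + (-1).
Set (-4)·x + (-1) = 31  ⇒  (-4)·x = 32  ⇒  x = -8.

x = -8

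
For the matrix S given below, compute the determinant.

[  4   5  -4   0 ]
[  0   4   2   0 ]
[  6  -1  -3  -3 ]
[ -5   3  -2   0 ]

The determinant is -558.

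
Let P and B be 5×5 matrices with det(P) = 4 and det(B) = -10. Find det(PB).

det(PB) = det(P)·det(B) = (4)·(-10) = -40

det(PB) = -40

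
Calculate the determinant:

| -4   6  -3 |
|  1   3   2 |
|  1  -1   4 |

-56

Expand along row 1:
  + (-4) · |3 2; -1 4| = (-4)·(12 − (-2)) = -56
  − 6 · |1 2; 1 4| = −6·(4 − 2) = -12
  + (-3) · |1 3; 1 -1| = (-3)·(-1 − 3) = 12
Sum: (-56) + (-12) + (12) = -56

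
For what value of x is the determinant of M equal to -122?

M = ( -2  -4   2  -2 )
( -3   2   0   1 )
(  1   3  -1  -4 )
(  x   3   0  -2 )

Expanding along the column containing x, det(M) is linear in x: det(M) = (-22)·x + (-78).
Set (-22)·x + (-78) = -122  ⇒  (-22)·x = -44  ⇒  x = 2.

2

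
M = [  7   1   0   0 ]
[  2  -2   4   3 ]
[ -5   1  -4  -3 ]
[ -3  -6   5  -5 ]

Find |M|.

det(M) = -140

Expand along row 1 (it has 2 zeros):
  + (7) · M_11   where M_11 = det([-2 4 3; 1 -4 -3; -6 5 -5]) = -35
  − (1) · M_12   where M_12 = det([2 4 3; -5 -4 -3; -3 5 -5]) = -105
det = (+1)·(7)·(-35) + (-1)·(1)·(-105) = -140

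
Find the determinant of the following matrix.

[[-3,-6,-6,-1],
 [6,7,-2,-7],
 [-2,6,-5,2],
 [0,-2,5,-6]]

3482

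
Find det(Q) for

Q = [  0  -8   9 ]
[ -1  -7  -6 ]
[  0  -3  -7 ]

det(Q) = 83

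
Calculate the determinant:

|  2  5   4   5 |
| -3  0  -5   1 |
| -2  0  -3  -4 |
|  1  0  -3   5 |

The determinant is -300.

Expand along column 2 (it has 3 zeros):
  − (5) · M_12   where M_12 = det([-3 -5 1; -2 -3 -4; 1 -3 5]) = 60
det = (-1)·(5)·(60) = -300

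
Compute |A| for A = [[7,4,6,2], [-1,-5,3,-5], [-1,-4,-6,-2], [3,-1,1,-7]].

Expand along row 1:
  + (7) · M_11   where M_11 = det([-5 3 -5; -4 -6 -2; -1 1 -7]) = -248
  − (4) · M_12   where M_12 = det([-1 3 -5; -1 -6 -2; 3 1 -7]) = -168
  + (6) · M_13   where M_13 = det([-1 -5 -5; -1 -4 -2; 3 -1 -7]) = -26
  − (2) · M_14   where M_14 = det([-1 -5 3; -1 -4 -6; 3 -1 1]) = 134
det = (+1)·(7)·(-248) + (-1)·(4)·(-168) + (+1)·(6)·(-26) + (-1)·(2)·(134) = -1488

-1488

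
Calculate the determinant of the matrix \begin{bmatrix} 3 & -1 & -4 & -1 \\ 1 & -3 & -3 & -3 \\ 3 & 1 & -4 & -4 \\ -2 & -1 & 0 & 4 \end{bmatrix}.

Expand along row 4 (it has 1 zero):
  − (-2) · M_41   where M_41 = det([-1 -4 -1; -3 -3 -3; 1 -4 -4]) = 45
  + (-1) · M_42   where M_42 = det([3 -4 -1; 1 -3 -3; 3 -4 -4]) = 15
  + (4) · M_44   where M_44 = det([3 -1 -4; 1 -3 -3; 3 1 -4]) = 10
det = (-1)·(-2)·(45) + (+1)·(-1)·(15) + (+1)·(4)·(10) = 115

The determinant is 115.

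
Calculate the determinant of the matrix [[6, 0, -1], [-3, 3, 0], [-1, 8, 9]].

Expand along row 1:
  + 6 · |3 0; 8 9| = 6·(27 − 0) = 162
  + (-1) · |-3 3; -1 8| = (-1)·(-24 − (-3)) = 21
Sum: (162) + (21) = 183

The determinant is 183.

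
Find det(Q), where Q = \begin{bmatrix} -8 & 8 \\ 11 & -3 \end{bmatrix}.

det(Q) = (-8)·(-3) − 8·11 = 24 − 88 = -64

det(Q) = -64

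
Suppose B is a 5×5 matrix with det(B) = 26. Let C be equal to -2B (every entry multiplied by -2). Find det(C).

|C| = -832

For a 5×5 matrix, det(-2B) = (-2)^5·det(B) = -32·det(B).
det(C) = (-32)·(26) = -832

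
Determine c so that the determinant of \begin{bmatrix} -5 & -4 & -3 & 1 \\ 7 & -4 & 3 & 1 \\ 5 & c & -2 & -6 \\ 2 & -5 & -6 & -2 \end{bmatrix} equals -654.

Expanding along the column containing c, det(A) is linear in c: det(A) = (96)·c + (-1134).
Set (96)·c + (-1134) = -654  ⇒  (96)·c = 480  ⇒  c = 5.

c = 5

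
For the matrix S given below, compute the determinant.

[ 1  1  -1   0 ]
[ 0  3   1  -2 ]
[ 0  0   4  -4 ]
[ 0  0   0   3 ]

S is upper triangular, so det(S) is the product of the diagonal entries:
det = (1) · (3) · (4) · (3) = 36

|S| = 36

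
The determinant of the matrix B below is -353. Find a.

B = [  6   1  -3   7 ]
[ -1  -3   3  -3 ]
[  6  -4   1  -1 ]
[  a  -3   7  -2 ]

Expanding along the column containing a, det(B) is linear in a: det(B) = (-36)·a + (-353).
Set (-36)·a + (-353) = -353  ⇒  (-36)·a = 0  ⇒  a = 0.

a = 0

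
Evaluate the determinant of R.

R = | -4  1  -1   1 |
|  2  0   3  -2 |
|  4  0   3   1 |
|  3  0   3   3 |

Expand along column 2 (it has 3 zeros):
  − (1) · M_12   where M_12 = det([2 3 -2; 4 3 1; 3 3 3]) = -21
det = (-1)·(1)·(-21) = 21

det(R) = 21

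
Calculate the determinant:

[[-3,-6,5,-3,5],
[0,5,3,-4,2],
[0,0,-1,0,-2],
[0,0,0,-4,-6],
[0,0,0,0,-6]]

The matrix is upper triangular, so the determinant is the product of the diagonal entries:
det = (-3) · (5) · (-1) · (-4) · (-6) = 360

360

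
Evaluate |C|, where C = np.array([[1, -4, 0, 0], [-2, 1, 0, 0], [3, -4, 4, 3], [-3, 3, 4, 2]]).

C is block lower-triangular with a 2×2 block and a 2×2 block on the diagonal, so its determinant equals the product of the determinants of the diagonal blocks.
det of the 2×2 block = -7
det of the 2×2 block = -4
det = (-7)·(-4) = 28

28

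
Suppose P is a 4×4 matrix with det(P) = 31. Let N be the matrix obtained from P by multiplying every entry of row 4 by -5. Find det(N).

Scaling one row by -5 multiplies the determinant by -5.
det(N) = (-5)·(31) = -155

-155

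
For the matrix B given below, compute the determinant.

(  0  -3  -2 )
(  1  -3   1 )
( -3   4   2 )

25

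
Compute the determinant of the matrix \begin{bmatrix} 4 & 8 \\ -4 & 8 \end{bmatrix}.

64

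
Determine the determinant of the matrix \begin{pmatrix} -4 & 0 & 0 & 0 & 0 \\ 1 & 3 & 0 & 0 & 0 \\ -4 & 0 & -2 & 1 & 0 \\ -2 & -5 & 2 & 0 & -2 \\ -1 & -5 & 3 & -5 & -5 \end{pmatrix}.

-288

The matrix is block lower-triangular with a 2×2 block and a 3×3 block on the diagonal, so its determinant equals the product of the determinants of the diagonal blocks.
det of the 2×2 block = -12
det of the 3×3 block = 24
det = (-12)·(24) = -288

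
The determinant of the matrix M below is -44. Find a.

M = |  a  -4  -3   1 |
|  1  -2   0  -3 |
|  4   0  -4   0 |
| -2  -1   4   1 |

Expanding along the column containing a, det(M) is linear in a: det(M) = (20)·a + (-184).
Set (20)·a + (-184) = -44  ⇒  (20)·a = 140  ⇒  a = 7.

a = 7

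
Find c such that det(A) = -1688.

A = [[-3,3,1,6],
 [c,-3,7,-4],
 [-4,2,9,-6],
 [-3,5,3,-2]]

-8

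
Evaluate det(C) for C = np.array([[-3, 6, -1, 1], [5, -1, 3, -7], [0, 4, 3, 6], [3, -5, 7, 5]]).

det(C) = 894

Expand along row 3 (it has 1 zero):
  − (4) · M_32   where M_32 = det([-3 -1 1; 5 3 -7; 3 7 5]) = -120
  + (3) · M_33   where M_33 = det([-3 6 1; 5 -1 -7; 3 -5 5]) = -178
  − (6) · M_34   where M_34 = det([-3 6 -1; 5 -1 3; 3 -5 7]) = -158
det = (-1)·(4)·(-120) + (+1)·(3)·(-178) + (-1)·(6)·(-158) = 894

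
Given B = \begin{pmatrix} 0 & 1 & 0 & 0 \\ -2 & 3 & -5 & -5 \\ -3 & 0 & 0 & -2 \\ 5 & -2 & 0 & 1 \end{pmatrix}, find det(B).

det(B) = -35

Expand along row 1 (it has 3 zeros):
  − (1) · M_12   where M_12 = det([-2 -5 -5; -3 0 -2; 5 0 1]) = 35
det = (-1)·(1)·(35) = -35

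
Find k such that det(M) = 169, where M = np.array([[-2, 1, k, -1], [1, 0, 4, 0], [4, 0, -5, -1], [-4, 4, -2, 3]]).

k = 1

Expanding along the row containing k, det(M) is linear in k: det(M) = (4)·k + (165).
Set (4)·k + (165) = 169  ⇒  (4)·k = 4  ⇒  k = 1.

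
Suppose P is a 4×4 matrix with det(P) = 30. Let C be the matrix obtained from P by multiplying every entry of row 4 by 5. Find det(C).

|C| = 150

Scaling one row by 5 multiplies the determinant by 5.
det(C) = (5)·(30) = 150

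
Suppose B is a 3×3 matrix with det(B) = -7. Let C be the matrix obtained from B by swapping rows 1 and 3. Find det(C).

Swapping two rows multiplies the determinant by −1.
det(C) = (-1)·(-7) = 7

7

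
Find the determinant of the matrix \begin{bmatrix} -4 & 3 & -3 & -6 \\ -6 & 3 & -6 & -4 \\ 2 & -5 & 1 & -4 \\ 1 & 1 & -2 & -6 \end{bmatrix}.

The determinant is -534.

Expand along row 1:
  + (-4) · M_11   where M_11 = det([3 -6 -4; -5 1 -4; 1 -2 -6]) = 126
  − (3) · M_12   where M_12 = det([-6 -6 -4; 2 1 -4; 1 -2 -6]) = 56
  + (-3) · M_13   where M_13 = det([-6 3 -4; 2 -5 -4; 1 1 -6]) = -208
  − (-6) · M_14   where M_14 = det([-6 3 -6; 2 -5 1; 1 1 -2]) = -81
det = (+1)·(-4)·(126) + (-1)·(3)·(56) + (+1)·(-3)·(-208) + (-1)·(-6)·(-81) = -534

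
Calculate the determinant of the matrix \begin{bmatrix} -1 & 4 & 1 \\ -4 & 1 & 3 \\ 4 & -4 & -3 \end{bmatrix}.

Expand along row 1:
  + (-1) · |1 3; -4 -3| = (-1)·(-3 − (-12)) = -9
  − 4 · |-4 3; 4 -3| = −4·(12 − 12) = 0
  + 1 · |-4 1; 4 -4| = 1·(16 − 4) = 12
Sum: (-9) + (0) + (12) = 3

3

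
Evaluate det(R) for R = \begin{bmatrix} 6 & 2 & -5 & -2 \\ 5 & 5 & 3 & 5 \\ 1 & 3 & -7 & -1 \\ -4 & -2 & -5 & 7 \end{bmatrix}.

Expand along row 1:
  + (6) · M_11   where M_11 = det([5 3 5; 3 -7 -1; -2 -5 7]) = -472
  − (2) · M_12   where M_12 = det([5 3 5; 1 -7 -1; -4 -5 7]) = -444
  + (-5) · M_13   where M_13 = det([5 5 5; 1 3 -1; -4 -2 7]) = 130
  − (-2) · M_14   where M_14 = det([5 5 3; 1 3 -7; -4 -2 -5]) = 50
det = (+1)·(6)·(-472) + (-1)·(2)·(-444) + (+1)·(-5)·(130) + (-1)·(-2)·(50) = -2494

det(R) = -2494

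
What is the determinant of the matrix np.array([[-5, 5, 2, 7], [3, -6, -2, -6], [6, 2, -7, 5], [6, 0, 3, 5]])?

Expand along row 4 (it has 1 zero):
  − (6) · M_41   where M_41 = det([5 2 7; -6 -2 -6; 2 -7 5]) = 98
  − (3) · M_43   where M_43 = det([-5 5 7; 3 -6 -6; 6 2 5]) = 129
  + (5) · M_44   where M_44 = det([-5 5 2; 3 -6 -2; 6 2 -7]) = -101
det = (-1)·(6)·(98) + (-1)·(3)·(129) + (+1)·(5)·(-101) = -1480

-1480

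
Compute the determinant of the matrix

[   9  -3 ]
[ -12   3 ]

det = 9·3 − (-3)·(-12) = 27 − 36 = -9

The determinant is -9.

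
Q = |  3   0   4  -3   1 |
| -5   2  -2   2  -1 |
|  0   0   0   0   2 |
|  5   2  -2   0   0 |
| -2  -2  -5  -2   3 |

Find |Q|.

Expand along row 3 (it has 4 zeros):
  + (2) · M_35   where M_35 = det([3 0 4 -3; -5 2 -2 2; 5 2 -2 0; -2 -2 -5 -2]) = 448
det = (+1)·(2)·(448) = 896

The determinant is 896.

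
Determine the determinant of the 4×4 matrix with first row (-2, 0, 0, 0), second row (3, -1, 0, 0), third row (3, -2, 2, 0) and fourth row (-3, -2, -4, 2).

The matrix is lower triangular, so the determinant is the product of the diagonal entries:
det = (-2) · (-1) · (2) · (2) = 8

8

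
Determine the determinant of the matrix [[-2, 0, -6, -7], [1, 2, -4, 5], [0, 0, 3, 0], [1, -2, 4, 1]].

12

Expand along row 3 (it has 3 zeros):
  + (3) · M_33   where M_33 = det([-2 0 -7; 1 2 5; 1 -2 1]) = 4
det = (+1)·(3)·(4) = 12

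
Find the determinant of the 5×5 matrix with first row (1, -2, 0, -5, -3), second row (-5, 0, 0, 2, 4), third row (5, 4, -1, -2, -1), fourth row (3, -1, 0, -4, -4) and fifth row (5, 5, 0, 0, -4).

Expand along column 3 (it has 4 zeros):
  + (-1) · M_33   where M_33 = det([1 -2 -5 -3; -5 0 2 4; 3 -1 -4 -4; 5 5 0 -4]) = 20
det = (+1)·(-1)·(20) = -20

The determinant is -20.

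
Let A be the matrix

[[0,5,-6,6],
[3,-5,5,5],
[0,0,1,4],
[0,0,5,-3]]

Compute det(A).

The determinant is 345.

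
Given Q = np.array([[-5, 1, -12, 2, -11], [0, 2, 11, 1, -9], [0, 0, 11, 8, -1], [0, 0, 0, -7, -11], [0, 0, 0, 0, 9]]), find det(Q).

Q is upper triangular, so det(Q) is the product of the diagonal entries:
det = (-5) · (2) · (11) · (-7) · (9) = 6930

det(Q) = 6930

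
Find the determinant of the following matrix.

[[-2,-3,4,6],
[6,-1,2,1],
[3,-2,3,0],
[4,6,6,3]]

908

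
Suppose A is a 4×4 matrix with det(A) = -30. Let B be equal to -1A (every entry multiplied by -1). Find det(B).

det(B) = -30

For a 4×4 matrix, det(-1A) = (-1)^4·det(A) = 1·det(A).
det(B) = (1)·(-30) = -30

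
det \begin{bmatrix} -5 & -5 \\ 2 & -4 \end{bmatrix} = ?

det = (-5)·(-4) − (-5)·2 = 20 − (-10) = 30

30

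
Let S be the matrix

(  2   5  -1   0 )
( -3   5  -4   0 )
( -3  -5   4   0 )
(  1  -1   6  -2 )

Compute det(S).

The determinant is -180.

Expand along column 4 (it has 3 zeros):
  + (-2) · M_44   where M_44 = det([2 5 -1; -3 5 -4; -3 -5 4]) = 90
det = (+1)·(-2)·(90) = -180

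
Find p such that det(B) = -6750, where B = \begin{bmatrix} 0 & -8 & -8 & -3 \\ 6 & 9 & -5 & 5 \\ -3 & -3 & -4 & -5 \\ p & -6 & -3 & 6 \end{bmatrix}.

-9

Expanding along the column containing p, det(B) is linear in p: det(B) = (447)·p + (-2727).
Set (447)·p + (-2727) = -6750  ⇒  (447)·p = -4023  ⇒  p = -9.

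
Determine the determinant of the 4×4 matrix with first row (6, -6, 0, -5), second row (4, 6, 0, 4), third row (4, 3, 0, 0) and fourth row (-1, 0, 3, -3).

324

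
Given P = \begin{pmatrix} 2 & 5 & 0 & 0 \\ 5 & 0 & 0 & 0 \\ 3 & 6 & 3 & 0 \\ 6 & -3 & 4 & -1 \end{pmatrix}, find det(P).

75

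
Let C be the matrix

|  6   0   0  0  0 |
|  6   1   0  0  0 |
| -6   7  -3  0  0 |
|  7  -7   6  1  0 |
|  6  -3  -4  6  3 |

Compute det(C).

|C| = -54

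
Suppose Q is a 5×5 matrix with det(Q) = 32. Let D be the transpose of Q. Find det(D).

det(Qᵀ) = det(Q).
det(D) = (1)·(32) = 32

|D| = 32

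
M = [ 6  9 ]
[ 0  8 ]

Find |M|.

det(M) = 6·8 − 9·0 = 48 − 0 = 48

The determinant is 48.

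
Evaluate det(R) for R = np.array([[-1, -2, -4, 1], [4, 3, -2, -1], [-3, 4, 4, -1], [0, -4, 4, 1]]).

-44

Expand along row 4 (it has 1 zero):
  + (-4) · M_42   where M_42 = det([-1 -4 1; 4 -2 -1; -3 4 -1]) = -24
  − (4) · M_43   where M_43 = det([-1 -2 1; 4 3 -1; -3 4 -1]) = 10
  + (1) · M_44   where M_44 = det([-1 -2 -4; 4 3 -2; -3 4 4]) = -100
det = (+1)·(-4)·(-24) + (-1)·(4)·(10) + (+1)·(1)·(-100) = -44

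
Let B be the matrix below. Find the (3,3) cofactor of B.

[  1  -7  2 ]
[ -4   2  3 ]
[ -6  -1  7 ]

Delete row 3 and column 3; the remaining 2×2 submatrix is [1 -7; -4 2].
Its determinant is 1·2 − (-7)·(-4) = -26.
The cofactor carries sign (−1)^(3+3) = +1, so C_{3,3} = +(-26) = -26.

The cofactor is -26.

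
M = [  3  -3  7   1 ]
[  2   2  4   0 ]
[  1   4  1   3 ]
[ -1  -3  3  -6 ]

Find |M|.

|M| = -158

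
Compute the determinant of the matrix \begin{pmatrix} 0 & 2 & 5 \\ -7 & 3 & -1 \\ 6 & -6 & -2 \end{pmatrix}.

Expand along row 1:
  − 2 · |-7 -1; 6 -2| = −2·(14 − (-6)) = -40
  + 5 · |-7 3; 6 -6| = 5·(42 − 18) = 120
Sum: (-40) + (120) = 80

80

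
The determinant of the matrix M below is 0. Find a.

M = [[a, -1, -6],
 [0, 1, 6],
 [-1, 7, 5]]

a = 0

Expanding along the column containing a, det(M) is linear in a: det(M) = (-37)·a + (0).
Set (-37)·a + (0) = 0  ⇒  (-37)·a = 0  ⇒  a = 0.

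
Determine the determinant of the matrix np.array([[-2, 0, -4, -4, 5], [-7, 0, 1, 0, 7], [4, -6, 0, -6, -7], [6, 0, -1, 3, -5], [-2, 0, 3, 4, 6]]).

Expand along column 2 (it has 4 zeros):
  − (-6) · M_32   where M_32 = det([-2 -4 -4 5; -7 1 0 7; 6 -1 3 -5; -2 3 4 6]) = -515
det = (-1)·(-6)·(-515) = -3090

-3090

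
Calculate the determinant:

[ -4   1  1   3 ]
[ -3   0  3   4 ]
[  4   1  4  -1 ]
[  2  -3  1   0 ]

-23

Expand along row 2 (it has 1 zero):
  − (-3) · M_21   where M_21 = det([1 1 3; 1 4 -1; -3 1 0]) = 43
  − (3) · M_23   where M_23 = det([-4 1 3; 4 1 -1; 2 -3 0]) = -32
  + (4) · M_24   where M_24 = det([-4 1 1; 4 1 4; 2 -3 1]) = -62
det = (-1)·(-3)·(43) + (-1)·(3)·(-32) + (+1)·(4)·(-62) = -23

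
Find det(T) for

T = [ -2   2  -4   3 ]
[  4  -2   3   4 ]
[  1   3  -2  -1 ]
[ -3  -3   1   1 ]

|T| = -12

Expand along row 1:
  + (-2) · M_11   where M_11 = det([-2 3 4; 3 -2 -1; -3 1 1]) = -10
  − (2) · M_12   where M_12 = det([4 3 4; 1 -2 -1; -3 1 1]) = -18
  + (-4) · M_13   where M_13 = det([4 -2 4; 1 3 -1; -3 -3 1]) = 20
  − (3) · M_14   where M_14 = det([4 -2 3; 1 3 -2; -3 -3 1]) = -4
det = (+1)·(-2)·(-10) + (-1)·(2)·(-18) + (+1)·(-4)·(20) + (-1)·(3)·(-4) = -12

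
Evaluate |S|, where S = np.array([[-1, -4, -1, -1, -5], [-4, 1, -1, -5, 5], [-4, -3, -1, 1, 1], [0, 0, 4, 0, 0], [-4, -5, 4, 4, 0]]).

Expand along row 4 (it has 4 zeros):
  − (4) · M_43   where M_43 = det([-1 -4 -1 -5; -4 1 -5 5; -4 -3 1 1; -4 -5 4 0]) = -98
det = (-1)·(4)·(-98) = 392

The determinant is 392.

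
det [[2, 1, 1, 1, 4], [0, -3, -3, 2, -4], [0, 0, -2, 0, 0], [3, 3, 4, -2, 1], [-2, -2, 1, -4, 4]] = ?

Expand along row 3 (it has 4 zeros):
  + (-2) · M_33   where M_33 = det([2 1 1 4; 0 -3 2 -4; 3 3 -2 1; -2 -2 -4 4]) = 294
det = (+1)·(-2)·(294) = -588

-588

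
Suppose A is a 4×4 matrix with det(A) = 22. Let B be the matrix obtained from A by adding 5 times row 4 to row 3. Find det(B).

|B| = 22

Adding a multiple of one row to another leaves the determinant unchanged.
det(B) = (1)·(22) = 22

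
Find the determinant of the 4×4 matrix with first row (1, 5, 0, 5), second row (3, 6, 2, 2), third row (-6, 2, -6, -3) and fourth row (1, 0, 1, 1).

Expand along row 1 (it has 1 zero):
  + (1) · M_11   where M_11 = det([6 2 2; 2 -6 -3; 0 1 1]) = -18
  − (5) · M_12   where M_12 = det([3 2 2; -6 -6 -3; 1 1 1]) = -3
  − (5) · M_14   where M_14 = det([3 6 2; -6 2 -6; 1 0 1]) = 2
det = (+1)·(1)·(-18) + (-1)·(5)·(-3) + (-1)·(5)·(2) = -13

-13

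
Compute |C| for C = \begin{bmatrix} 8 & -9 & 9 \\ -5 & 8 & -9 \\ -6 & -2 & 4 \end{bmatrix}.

-32

Expand along column 1:
  + 8 · |8 -9; -2 4| = 8·(32 − 18) = 112
  − (-5) · |-9 9; -2 4| = −(-5)·(-36 − (-18)) = -90
  + (-6) · |-9 9; 8 -9| = (-6)·(81 − 72) = -54
Sum: (112) + (-90) + (-54) = -32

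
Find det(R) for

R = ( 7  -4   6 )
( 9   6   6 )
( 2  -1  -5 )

Expand along column 1:
  + 7 · |6 6; -1 -5| = 7·(-30 − (-6)) = -168
  − 9 · |-4 6; -1 -5| = −9·(20 − (-6)) = -234
  + 2 · |-4 6; 6 6| = 2·(-24 − 36) = -120
Sum: (-168) + (-234) + (-120) = -522

det(R) = -522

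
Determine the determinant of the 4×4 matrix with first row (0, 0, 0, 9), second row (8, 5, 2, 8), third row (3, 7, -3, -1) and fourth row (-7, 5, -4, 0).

-1701

Expand along row 1 (it has 3 zeros):
  − (9) · M_14   where M_14 = det([8 5 2; 3 7 -3; -7 5 -4]) = 189
det = (-1)·(9)·(189) = -1701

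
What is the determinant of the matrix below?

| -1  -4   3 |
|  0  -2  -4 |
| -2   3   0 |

Expand along row 2:
  + (-2) · |-1 3; -2 0| = (-2)·(0 − (-6)) = -12
  − (-4) · |-1 -4; -2 3| = −(-4)·(-3 − 8) = -44
Sum: (-12) + (-44) = -56

The determinant is -56.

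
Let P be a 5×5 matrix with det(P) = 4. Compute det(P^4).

The determinant is 256.

det(P^4) = (det P)^4 = (4)^4 = 256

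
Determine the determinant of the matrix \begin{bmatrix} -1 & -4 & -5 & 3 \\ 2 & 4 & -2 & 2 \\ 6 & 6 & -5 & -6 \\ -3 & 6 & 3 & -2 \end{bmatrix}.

The determinant is -1556.

Expand along row 1:
  + (-1) · M_11   where M_11 = det([4 -2 2; 6 -5 -6; 6 3 -2]) = 256
  − (-4) · M_12   where M_12 = det([2 -2 2; 6 -5 -6; -3 3 -2]) = 2
  + (-5) · M_13   where M_13 = det([2 4 2; 6 6 -6; -3 6 -2]) = 276
  − (3) · M_14   where M_14 = det([2 4 -2; 6 6 -5; -3 6 3]) = -24
det = (+1)·(-1)·(256) + (-1)·(-4)·(2) + (+1)·(-5)·(276) + (-1)·(3)·(-24) = -1556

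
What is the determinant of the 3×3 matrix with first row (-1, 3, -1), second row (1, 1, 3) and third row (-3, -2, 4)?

Expand along row 1:
  + (-1) · |1 3; -2 4| = (-1)·(4 − (-6)) = -10
  − 3 · |1 3; -3 4| = −3·(4 − (-9)) = -39
  + (-1) · |1 1; -3 -2| = (-1)·(-2 − (-3)) = -1
Sum: (-10) + (-39) + (-1) = -50

-50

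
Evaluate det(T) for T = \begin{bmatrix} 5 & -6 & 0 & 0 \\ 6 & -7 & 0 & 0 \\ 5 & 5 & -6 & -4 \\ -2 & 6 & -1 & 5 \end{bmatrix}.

The determinant is -34.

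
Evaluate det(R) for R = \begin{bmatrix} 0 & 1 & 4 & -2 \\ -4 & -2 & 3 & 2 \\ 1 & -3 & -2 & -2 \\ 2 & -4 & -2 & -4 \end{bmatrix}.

0

Expand along row 1 (it has 1 zero):
  − (1) · M_12   where M_12 = det([-4 3 2; 1 -2 -2; 2 -2 -4]) = -12
  + (4) · M_13   where M_13 = det([-4 -2 2; 1 -3 -2; 2 -4 -4]) = -12
  − (-2) · M_14   where M_14 = det([-4 -2 3; 1 -3 -2; 2 -4 -2]) = 18
det = (-1)·(1)·(-12) + (+1)·(4)·(-12) + (-1)·(-2)·(18) = 0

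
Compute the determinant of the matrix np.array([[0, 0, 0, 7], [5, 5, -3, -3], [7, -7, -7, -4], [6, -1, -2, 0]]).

Expand along row 1 (it has 3 zeros):
  − (7) · M_14   where M_14 = det([5 5 -3; 7 -7 -7; 6 -1 -2]) = -210
det = (-1)·(7)·(-210) = 1470

1470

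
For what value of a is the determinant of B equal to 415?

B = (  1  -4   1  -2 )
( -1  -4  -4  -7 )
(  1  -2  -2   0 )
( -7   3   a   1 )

a = 3

Expanding along the column containing a, det(B) is linear in a: det(B) = (-2)·a + (421).
Set (-2)·a + (421) = 415  ⇒  (-2)·a = -6  ⇒  a = 3.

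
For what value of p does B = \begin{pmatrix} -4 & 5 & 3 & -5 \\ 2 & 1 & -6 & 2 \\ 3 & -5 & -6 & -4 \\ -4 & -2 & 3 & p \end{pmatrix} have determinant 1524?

Expanding along the column containing p, det(B) is linear in p: det(B) = (75)·p + (1299).
Set (75)·p + (1299) = 1524  ⇒  (75)·p = 225  ⇒  p = 3.

p = 3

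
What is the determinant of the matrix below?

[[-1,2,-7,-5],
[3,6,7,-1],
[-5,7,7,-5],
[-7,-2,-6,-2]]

-718

Expand along row 1:
  + (-1) · M_11   where M_11 = det([6 7 -1; 7 7 -5; -2 -6 -2]) = -68
  − (2) · M_12   where M_12 = det([3 7 -1; -5 7 -5; -7 -6 -2]) = -36
  + (-7) · M_13   where M_13 = det([3 6 -1; -5 7 -5; -7 -2 -2]) = 19
  − (-5) · M_14   where M_14 = det([3 6 7; -5 7 7; -7 -2 -6]) = -145
det = (+1)·(-1)·(-68) + (-1)·(2)·(-36) + (+1)·(-7)·(19) + (-1)·(-5)·(-145) = -718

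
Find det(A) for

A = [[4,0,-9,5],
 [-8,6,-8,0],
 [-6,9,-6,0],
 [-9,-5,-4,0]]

det(A) = 900

Expand along column 4 (it has 3 zeros):
  − (5) · M_14   where M_14 = det([-8 6 -8; -6 9 -6; -9 -5 -4]) = -180
det = (-1)·(5)·(-180) = 900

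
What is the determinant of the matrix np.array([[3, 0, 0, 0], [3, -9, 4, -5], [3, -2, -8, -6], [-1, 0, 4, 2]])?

-48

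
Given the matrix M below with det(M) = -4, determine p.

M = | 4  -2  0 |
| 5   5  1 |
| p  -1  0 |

p = 4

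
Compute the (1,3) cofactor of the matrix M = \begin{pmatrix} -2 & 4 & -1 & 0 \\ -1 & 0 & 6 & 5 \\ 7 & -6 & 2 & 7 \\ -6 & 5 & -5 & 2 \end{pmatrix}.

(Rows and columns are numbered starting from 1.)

The cofactor is 42.

Delete row 1 and column 3; the remaining 3×3 submatrix is [-1 0 5; 7 -6 7; -6 5 2].
Its determinant is 42.
The cofactor carries sign (−1)^(1+3) = +1, so C_{1,3} = +(42) = 42.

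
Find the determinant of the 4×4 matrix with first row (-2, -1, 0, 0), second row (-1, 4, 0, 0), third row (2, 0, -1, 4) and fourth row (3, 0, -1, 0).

-36

The matrix is block lower-triangular with a 2×2 block and a 2×2 block on the diagonal, so its determinant equals the product of the determinants of the diagonal blocks.
det of the 2×2 block = -9
det of the 2×2 block = 4
det = (-9)·(4) = -36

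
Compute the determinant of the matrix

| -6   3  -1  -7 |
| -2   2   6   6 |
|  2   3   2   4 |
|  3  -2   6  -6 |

-2404

Expand along row 1:
  + (-6) · M_11   where M_11 = det([2 6 6; 3 2 4; -2 6 -6]) = 120
  − (3) · M_12   where M_12 = det([-2 6 6; 2 2 4; 3 6 -6]) = 252
  + (-1) · M_13   where M_13 = det([-2 2 6; 2 3 4; 3 -2 -6]) = -10
  − (-7) · M_14   where M_14 = det([-2 2 6; 2 3 2; 3 -2 6]) = -134
det = (+1)·(-6)·(120) + (-1)·(3)·(252) + (+1)·(-1)·(-10) + (-1)·(-7)·(-134) = -2404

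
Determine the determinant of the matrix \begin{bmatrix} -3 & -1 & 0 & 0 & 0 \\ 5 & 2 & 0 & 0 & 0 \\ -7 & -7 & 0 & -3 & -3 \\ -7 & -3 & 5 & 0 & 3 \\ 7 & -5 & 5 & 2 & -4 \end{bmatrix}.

135

The matrix is block lower-triangular with a 2×2 block and a 3×3 block on the diagonal, so its determinant equals the product of the determinants of the diagonal blocks.
det of the 2×2 block = -1
det of the 3×3 block = -135
det = (-1)·(-135) = 135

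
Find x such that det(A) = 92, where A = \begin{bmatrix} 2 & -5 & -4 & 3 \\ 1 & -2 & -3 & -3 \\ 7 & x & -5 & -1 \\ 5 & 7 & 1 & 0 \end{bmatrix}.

Expanding along the row containing x, det(A) is linear in x: det(A) = (-114)·x + (92).
Set (-114)·x + (92) = 92  ⇒  (-114)·x = 0  ⇒  x = 0.

x = 0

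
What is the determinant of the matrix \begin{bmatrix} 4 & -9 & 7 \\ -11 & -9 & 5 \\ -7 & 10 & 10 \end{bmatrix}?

Expand along row 1:
  + 4 · |-9 5; 10 10| = 4·(-90 − 50) = -560
  − (-9) · |-11 5; -7 10| = −(-9)·(-110 − (-35)) = -675
  + 7 · |-11 -9; -7 10| = 7·(-110 − 63) = -1211
Sum: (-560) + (-675) + (-1211) = -2446

-2446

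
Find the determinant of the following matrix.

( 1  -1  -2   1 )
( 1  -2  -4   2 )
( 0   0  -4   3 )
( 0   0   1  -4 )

-13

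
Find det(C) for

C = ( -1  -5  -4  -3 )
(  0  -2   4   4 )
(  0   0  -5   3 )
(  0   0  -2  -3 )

C is block upper-triangular with a 2×2 block and a 2×2 block on the diagonal, so its determinant equals the product of the determinants of the diagonal blocks.
det of the 2×2 block = 2
det of the 2×2 block = 21
det = (2)·(21) = 42

42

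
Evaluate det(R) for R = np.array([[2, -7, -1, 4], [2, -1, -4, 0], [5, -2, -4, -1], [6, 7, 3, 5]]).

Expand along row 2 (it has 1 zero):
  − (2) · M_21   where M_21 = det([-7 -1 4; -2 -4 -1; 7 3 5]) = 204
  + (-1) · M_22   where M_22 = det([2 -1 4; 5 -4 -1; 6 3 5]) = 153
  − (-4) · M_23   where M_23 = det([2 -7 4; 5 -2 -1; 6 7 5]) = 399
det = (-1)·(2)·(204) + (+1)·(-1)·(153) + (-1)·(-4)·(399) = 1035

1035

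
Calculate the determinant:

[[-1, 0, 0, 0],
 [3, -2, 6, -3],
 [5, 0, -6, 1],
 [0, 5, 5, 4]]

Expand along row 1 (it has 3 zeros):
  + (-1) · M_11   where M_11 = det([-2 6 -3; 0 -6 1; 5 5 4]) = -2
det = (+1)·(-1)·(-2) = 2

2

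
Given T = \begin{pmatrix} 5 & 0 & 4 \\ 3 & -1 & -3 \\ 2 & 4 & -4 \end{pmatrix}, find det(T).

Expand along row 1:
  + 5 · |-1 -3; 4 -4| = 5·(4 − (-12)) = 80
  + 4 · |3 -1; 2 4| = 4·(12 − (-2)) = 56
Sum: (80) + (56) = 136

|T| = 136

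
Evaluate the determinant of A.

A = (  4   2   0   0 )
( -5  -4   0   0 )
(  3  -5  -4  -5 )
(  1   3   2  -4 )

det(A) = -156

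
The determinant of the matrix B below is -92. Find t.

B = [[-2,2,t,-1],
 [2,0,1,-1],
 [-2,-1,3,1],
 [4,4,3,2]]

t = -6

Expanding along the row containing t, det(B) is linear in t: det(B) = (-8)·t + (-140).
Set (-8)·t + (-140) = -92  ⇒  (-8)·t = 48  ⇒  t = -6.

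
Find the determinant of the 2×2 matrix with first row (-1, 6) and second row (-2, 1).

det = (-1)·1 − 6·(-2) = -1 − (-12) = 11

11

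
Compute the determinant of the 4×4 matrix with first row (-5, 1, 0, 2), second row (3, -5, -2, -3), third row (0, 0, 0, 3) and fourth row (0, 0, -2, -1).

132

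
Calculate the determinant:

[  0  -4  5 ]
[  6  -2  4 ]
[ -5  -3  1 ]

The determinant is -36.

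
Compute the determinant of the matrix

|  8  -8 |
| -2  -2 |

det = 8·(-2) − (-8)·(-2) = -16 − 16 = -32

-32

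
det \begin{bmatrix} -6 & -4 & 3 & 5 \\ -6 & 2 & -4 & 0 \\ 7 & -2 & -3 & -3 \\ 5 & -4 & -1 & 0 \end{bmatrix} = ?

Expand along column 4 (it has 2 zeros):
  − (5) · M_14   where M_14 = det([-6 2 -4; 7 -2 -3; 5 -4 -1]) = 116
  − (-3) · M_34   where M_34 = det([-6 -4 3; -6 2 -4; 5 -4 -1]) = 254
det = (-1)·(5)·(116) + (-1)·(-3)·(254) = 182

182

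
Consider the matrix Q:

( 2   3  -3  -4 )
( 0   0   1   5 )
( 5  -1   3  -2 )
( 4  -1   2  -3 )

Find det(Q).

Expand along row 2 (it has 2 zeros):
  − (1) · M_23   where M_23 = det([2 3 -4; 5 -1 -2; 4 -1 -3]) = 27
  + (5) · M_24   where M_24 = det([2 3 -3; 5 -1 3; 4 -1 2]) = 11
det = (-1)·(1)·(27) + (+1)·(5)·(11) = 28

28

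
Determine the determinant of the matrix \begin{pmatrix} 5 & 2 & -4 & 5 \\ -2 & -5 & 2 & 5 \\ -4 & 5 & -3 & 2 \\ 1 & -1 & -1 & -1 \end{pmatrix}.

Expand along row 1:
  + (5) · M_11   where M_11 = det([-5 2 5; 5 -3 2; -1 -1 -1]) = -59
  − (2) · M_12   where M_12 = det([-2 2 5; -4 -3 2; 1 -1 -1]) = 21
  + (-4) · M_13   where M_13 = det([-2 -5 5; -4 5 2; 1 -1 -1]) = 11
  − (5) · M_14   where M_14 = det([-2 -5 2; -4 5 -3; 1 -1 -1]) = 49
det = (+1)·(5)·(-59) + (-1)·(2)·(21) + (+1)·(-4)·(11) + (-1)·(5)·(49) = -626

-626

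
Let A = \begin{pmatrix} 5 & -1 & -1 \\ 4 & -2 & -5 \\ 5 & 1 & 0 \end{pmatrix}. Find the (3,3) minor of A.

The minor is -6.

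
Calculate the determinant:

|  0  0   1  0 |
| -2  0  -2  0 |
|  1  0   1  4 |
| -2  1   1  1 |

8

Expand along row 1 (it has 3 zeros):
  + (1) · M_13   where M_13 = det([-2 0 0; 1 0 4; -2 1 1]) = 8
det = (+1)·(1)·(8) = 8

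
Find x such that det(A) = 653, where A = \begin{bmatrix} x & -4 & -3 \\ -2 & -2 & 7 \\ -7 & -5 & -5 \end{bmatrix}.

9

Expanding along the row containing x, det(A) is linear in x: det(A) = (45)·x + (248).
Set (45)·x + (248) = 653  ⇒  (45)·x = 405  ⇒  x = 9.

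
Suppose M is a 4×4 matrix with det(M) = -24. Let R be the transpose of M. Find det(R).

det(Mᵀ) = det(M).
det(R) = (1)·(-24) = -24

-24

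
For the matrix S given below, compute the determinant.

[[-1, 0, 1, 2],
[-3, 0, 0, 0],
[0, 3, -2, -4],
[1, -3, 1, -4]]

Expand along row 2 (it has 3 zeros):
  − (-3) · M_21   where M_21 = det([0 1 2; 3 -2 -4; -3 1 -4]) = 18
det = (-1)·(-3)·(18) = 54

|S| = 54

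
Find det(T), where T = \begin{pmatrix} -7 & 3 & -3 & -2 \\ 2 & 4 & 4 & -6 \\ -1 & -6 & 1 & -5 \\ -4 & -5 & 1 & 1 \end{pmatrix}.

Expand along row 1:
  + (-7) · M_11   where M_11 = det([4 4 -6; -6 1 -5; -5 1 1]) = 154
  − (3) · M_12   where M_12 = det([2 4 -6; -1 1 -5; -4 1 1]) = 78
  + (-3) · M_13   where M_13 = det([2 4 -6; -1 -6 -5; -4 -5 1]) = 136
  − (-2) · M_14   where M_14 = det([2 4 4; -1 -6 1; -4 -5 1]) = -90
det = (+1)·(-7)·(154) + (-1)·(3)·(78) + (+1)·(-3)·(136) + (-1)·(-2)·(-90) = -1900

-1900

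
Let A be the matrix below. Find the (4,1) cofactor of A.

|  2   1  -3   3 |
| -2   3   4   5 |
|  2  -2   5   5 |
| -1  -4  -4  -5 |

The cofactor is -139.

Delete row 4 and column 1; the remaining 3×3 submatrix is [1 -3 3; 3 4 5; -2 5 5].
Its determinant is 139.
The cofactor carries sign (−1)^(4+1) = −1, so C_{4,1} = −(139) = -139.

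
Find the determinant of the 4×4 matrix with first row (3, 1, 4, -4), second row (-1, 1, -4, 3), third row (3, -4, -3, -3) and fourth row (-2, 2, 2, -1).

186

Expand along row 1:
  + (3) · M_11   where M_11 = det([1 -4 3; -4 -3 -3; 2 2 -1]) = 43
  − (1) · M_12   where M_12 = det([-1 -4 3; 3 -3 -3; -2 2 -1]) = -45
  + (4) · M_13   where M_13 = det([-1 1 3; 3 -4 -3; -2 2 -1]) = -7
  − (-4) · M_14   where M_14 = det([-1 1 -4; 3 -4 -3; -2 2 2]) = 10
det = (+1)·(3)·(43) + (-1)·(1)·(-45) + (+1)·(4)·(-7) + (-1)·(-4)·(10) = 186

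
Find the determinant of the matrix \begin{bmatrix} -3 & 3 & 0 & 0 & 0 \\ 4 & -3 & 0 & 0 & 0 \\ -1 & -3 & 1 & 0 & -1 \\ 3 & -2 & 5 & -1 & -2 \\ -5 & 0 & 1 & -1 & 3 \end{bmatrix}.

The matrix is block lower-triangular with a 2×2 block and a 3×3 block on the diagonal, so its determinant equals the product of the determinants of the diagonal blocks.
det of the 2×2 block = -3
det of the 3×3 block = -1
det = (-3)·(-1) = 3

3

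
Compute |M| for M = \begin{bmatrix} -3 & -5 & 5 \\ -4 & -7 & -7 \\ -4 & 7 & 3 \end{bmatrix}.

The determinant is -564.

Expand along column 1:
  + (-3) · |-7 -7; 7 3| = (-3)·(-21 − (-49)) = -84
  − (-4) · |-5 5; 7 3| = −(-4)·(-15 − 35) = -200
  + (-4) · |-5 5; -7 -7| = (-4)·(35 − (-35)) = -280
Sum: (-84) + (-200) + (-280) = -564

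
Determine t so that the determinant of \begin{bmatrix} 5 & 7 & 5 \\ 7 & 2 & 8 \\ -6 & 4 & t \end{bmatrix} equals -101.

-5

Expanding along the column containing t, det(A) is linear in t: det(A) = (-39)·t + (-296).
Set (-39)·t + (-296) = -101  ⇒  (-39)·t = 195  ⇒  t = -5.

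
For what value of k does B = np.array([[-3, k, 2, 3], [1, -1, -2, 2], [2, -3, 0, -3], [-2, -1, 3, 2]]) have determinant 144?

Expanding along the column containing k, det(B) is linear in k: det(B) = (-17)·k + (42).
Set (-17)·k + (42) = 144  ⇒  (-17)·k = 102  ⇒  k = -6.

-6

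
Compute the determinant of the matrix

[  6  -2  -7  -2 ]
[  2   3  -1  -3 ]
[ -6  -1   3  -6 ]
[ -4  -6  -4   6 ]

Expand along row 1:
  + (6) · M_11   where M_11 = det([3 -1 -3; -1 3 -6; -6 -4 6]) = -126
  − (-2) · M_12   where M_12 = det([2 -1 -3; -6 3 -6; -4 -4 6]) = -180
  + (-7) · M_13   where M_13 = det([2 3 -3; -6 -1 -6; -4 -6 6]) = 0
  − (-2) · M_14   where M_14 = det([2 3 -1; -6 -1 3; -4 -6 -4]) = -96
det = (+1)·(6)·(-126) + (-1)·(-2)·(-180) + (+1)·(-7)·(0) + (-1)·(-2)·(-96) = -1308

-1308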